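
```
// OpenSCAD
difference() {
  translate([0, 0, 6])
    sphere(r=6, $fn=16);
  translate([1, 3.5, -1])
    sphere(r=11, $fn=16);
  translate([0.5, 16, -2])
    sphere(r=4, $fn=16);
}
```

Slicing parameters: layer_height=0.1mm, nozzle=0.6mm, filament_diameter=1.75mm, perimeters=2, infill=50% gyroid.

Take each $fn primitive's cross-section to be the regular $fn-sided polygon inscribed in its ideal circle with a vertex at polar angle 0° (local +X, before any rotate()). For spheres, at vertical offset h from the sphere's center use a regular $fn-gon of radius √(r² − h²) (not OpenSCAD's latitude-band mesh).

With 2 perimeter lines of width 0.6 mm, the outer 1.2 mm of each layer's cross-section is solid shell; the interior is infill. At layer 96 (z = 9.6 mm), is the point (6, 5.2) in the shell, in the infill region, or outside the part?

At z = 9.6 mm: the sphere: section is a regular 16-gon, circumradius = √(r²−h²) = √(6²−3.6²) = 4.800; the sphere at (1, 3.5): section is a regular 16-gon, circumradius = √(r²−h²) = √(11²−10.6²) = 2.939; the sphere at (0.5, 16) is absent (|z−center|=11.600 > r=4); Taking the first minus the rest: starting from the r=6 sphere, the r=11 sphere at (1, 3.5) partially overlaps it — only the 17.77 mm² overlap (of its 26.45 mm²) is removed, clipping the outline — 1 connected region. Overall, the cross-section is a single solid region. The nearest boundary edge runs (3.72, 2.38)→(3.80, 2.79); distance from the point to it = 3.26 mm. The point is not inside any of the regions above, so it lies outside the cross-section (3.26 mm from the nearest boundary).

outside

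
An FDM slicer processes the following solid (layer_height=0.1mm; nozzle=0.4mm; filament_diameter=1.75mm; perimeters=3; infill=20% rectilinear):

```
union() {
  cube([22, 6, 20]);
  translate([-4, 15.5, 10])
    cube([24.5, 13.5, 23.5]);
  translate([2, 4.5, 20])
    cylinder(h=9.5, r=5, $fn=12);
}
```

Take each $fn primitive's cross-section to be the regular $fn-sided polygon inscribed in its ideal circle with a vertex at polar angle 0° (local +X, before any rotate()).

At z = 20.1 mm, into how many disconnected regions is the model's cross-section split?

At z = 20.1 mm: the cube is absent (z outside [0, 20]); the 24.5×13.5 cube at (-4, 15.5) contributes its full rectangle; the r=5 cylinder at (2, 4.5) contributes a regular 12-gon of circumradius 5; Combining (union): the 2 present regions are separate (no shared area or edge), so areas and boundary lengths simply add and each stays a separate island — 2 connected regions. The result has 2 disconnected regions.

2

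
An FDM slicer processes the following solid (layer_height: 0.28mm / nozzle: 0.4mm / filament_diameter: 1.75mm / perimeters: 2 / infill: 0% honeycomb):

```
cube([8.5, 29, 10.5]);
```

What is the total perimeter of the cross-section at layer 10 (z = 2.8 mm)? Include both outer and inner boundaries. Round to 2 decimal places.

At z = 2.8 mm: the 8.5×29 cube contributes its full rectangle (perimeter 75.00 mm). Overall, the cross-section is a single solid region. Total boundary length (outer) = 75.00 mm.

75.00 mm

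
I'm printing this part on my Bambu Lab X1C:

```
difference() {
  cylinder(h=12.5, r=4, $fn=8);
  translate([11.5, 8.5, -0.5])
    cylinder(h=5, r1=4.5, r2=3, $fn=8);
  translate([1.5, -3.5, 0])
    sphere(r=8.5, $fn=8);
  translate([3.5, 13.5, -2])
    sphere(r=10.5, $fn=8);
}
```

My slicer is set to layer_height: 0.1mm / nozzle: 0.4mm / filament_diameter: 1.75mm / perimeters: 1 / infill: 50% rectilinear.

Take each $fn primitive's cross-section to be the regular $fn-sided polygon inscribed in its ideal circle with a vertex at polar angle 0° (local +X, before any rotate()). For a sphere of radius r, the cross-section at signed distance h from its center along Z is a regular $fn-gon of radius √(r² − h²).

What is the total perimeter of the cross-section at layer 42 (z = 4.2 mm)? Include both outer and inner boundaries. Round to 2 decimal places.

At z = 4.2 mm: the cylinder: section is a regular 8-gon, circumradius r=4 (perimeter = 2·8·4.000·sin(180°/8) = 24.49 mm); the cone at (11.5, 8.5) contributes a regular 8-gon of circumradius 3.090 (interpolated between r1=4.5 and r2=3 at t=0.940) (perimeter = 2·8·3.090·sin(180°/8) = 18.92 mm); the r=8.5 sphere at (1.5, -3.5) contributes a regular 8-gon of circumradius √(8.5²−4.2²) = 7.390 (perimeter = 2·8·7.390·sin(180°/8) = 45.25 mm); the sphere at (3.5, 13.5): section is a regular 8-gon, circumradius = √(r²−h²) = √(10.5²−6.2²) = 8.474 (perimeter = 2·8·8.474·sin(180°/8) = 51.89 mm); Taking the first minus the rest: starting from the r=4 cylinder, the cone at (11.5, 8.5) misses the remaining region (no effect); the r=8.5 sphere at (1.5, -3.5) partially overlaps it — only the 42.73 mm² overlap (of its 154.46 mm²) is removed, clipping the outline; the r=10.5 sphere at (3.5, 13.5) misses the remaining region (no effect) — boundary = 9.39 mm. Overall, the cross-section is a single solid region. Total boundary length (outer) = 9.39 mm.

9.39 mm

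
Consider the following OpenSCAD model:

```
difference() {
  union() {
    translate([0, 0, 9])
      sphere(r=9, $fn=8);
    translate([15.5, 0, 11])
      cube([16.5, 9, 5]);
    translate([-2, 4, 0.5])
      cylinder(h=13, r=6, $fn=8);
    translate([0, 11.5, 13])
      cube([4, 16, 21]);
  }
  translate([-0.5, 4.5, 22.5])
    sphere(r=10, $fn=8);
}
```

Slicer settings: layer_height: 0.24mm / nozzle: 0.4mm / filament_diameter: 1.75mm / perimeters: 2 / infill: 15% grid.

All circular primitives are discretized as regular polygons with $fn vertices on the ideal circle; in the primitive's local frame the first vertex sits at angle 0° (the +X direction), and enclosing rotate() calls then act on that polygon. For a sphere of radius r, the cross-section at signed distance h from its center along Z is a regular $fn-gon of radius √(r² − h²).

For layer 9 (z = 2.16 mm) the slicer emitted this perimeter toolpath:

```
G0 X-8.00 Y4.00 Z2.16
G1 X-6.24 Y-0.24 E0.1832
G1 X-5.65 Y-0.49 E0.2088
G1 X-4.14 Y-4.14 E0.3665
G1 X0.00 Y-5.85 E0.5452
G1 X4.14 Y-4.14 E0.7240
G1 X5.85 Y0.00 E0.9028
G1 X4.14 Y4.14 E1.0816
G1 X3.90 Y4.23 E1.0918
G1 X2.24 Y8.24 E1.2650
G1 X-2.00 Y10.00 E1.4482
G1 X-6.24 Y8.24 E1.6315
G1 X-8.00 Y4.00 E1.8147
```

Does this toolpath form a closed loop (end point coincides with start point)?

yes

Start point (G0): (-8.00, 4.00). End point (last G1): the path returns to the start — closed.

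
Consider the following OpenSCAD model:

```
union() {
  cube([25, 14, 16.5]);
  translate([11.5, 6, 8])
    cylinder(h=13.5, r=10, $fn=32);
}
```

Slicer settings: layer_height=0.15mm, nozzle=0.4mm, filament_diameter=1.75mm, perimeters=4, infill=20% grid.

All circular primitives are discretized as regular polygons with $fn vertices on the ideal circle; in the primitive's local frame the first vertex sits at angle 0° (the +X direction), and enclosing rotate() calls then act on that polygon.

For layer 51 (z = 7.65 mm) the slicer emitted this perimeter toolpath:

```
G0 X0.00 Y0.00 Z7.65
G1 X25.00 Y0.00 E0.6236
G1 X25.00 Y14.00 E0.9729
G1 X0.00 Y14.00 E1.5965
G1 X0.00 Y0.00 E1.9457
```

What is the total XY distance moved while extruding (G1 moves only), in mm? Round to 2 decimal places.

Sum the Euclidean lengths of each G1 segment: total = 78.00 mm.

78.00 mm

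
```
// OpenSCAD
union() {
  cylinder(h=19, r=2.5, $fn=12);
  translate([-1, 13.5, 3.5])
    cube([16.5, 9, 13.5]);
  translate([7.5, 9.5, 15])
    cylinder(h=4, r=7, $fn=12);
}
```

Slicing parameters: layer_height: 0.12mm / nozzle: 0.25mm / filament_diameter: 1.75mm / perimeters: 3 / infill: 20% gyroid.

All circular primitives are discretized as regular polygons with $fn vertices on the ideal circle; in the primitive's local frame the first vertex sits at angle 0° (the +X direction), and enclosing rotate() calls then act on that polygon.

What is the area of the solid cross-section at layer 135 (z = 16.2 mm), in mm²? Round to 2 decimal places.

At z = 16.2 mm: the r=2.5 cylinder gives a regular 12-gon of circumradius 2.5 (constant along its height) (area = (12/2)·2.500²·sin(360°/12) = 18.75 mm²); the 16.5×9 cube at (-1, 13.5) contributes its full rectangle (area 148.50 mm²); the r=7 cylinder at (7.5, 9.5) contributes a regular 12-gon of circumradius 7 (area = (12/2)·7.000²·sin(360°/12) = 147.00 mm²); Merging all regions: the regions partially overlap — summed areas 314.25 mm² minus the doubly-counted overlap 21.97 mm² gives 292.28 mm² — area = 292.28 mm². Overall, the cross-section has 2 separate islands. Net area = 292.28 mm².

292.28 mm²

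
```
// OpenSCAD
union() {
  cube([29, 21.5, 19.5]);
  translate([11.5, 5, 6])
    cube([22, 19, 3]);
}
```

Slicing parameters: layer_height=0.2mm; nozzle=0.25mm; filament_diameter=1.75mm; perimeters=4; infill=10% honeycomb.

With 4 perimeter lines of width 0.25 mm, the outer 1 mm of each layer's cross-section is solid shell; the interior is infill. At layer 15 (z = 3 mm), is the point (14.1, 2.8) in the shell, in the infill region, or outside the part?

At z = 3 mm: the cube is present — its section is the full 29×21.5 rectangle; the cube at (11.5, 5) does not reach this height (z outside [6, 9]); Combining (union): only the 29×21.5 cube is present, so the union is just that shape — 1 connected region. Overall, the cross-section is a single solid region. The nearest boundary edge runs (0.00, 0.00)→(29.00, 0.00); distance from the point to it = 2.80 mm. The point is inside the cross-section and 2.80 mm from the nearest boundary — more than the 1 mm shell width (4 × 0.25), so it's in the infill interior.

infill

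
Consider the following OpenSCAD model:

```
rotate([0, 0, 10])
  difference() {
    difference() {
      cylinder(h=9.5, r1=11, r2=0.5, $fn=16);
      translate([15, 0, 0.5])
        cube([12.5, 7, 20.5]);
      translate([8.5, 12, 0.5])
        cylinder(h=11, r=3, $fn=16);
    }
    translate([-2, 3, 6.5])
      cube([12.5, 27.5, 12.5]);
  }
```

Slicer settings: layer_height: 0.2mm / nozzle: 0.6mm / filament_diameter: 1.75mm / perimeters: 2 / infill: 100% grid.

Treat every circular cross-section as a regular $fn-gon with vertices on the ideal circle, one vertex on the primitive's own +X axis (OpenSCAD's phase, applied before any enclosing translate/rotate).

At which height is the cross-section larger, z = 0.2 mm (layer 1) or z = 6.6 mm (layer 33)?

Layer 1 (z = 0.2): the cone contributes a regular 16-gon of circumradius 10.779 (interpolated between r1=11 and r2=0.5 at t=0.021) (area = (16/2)·10.779²·sin(360°/16) = 355.70 mm²); the cube at (15, 0) does not reach this height (z outside [0.5, 21]); the cylinder at (8.5, 12) does not reach this height (z outside [0.5, 11.5]); Subtracting the remaining from the first: none of the subtracted shapes is present at this height, so the cone is unchanged — area = 355.70 mm²; the cube at (-2, 3) does not reach this height (z outside [6.5, 19]); Taking the first minus the rest: none of the subtracted shapes is present at this height, so that combined region is unchanged — area = 355.70 mm²; (rotated 10° about Z; rotation is an isometry so areas/perimeters/island counts are preserved). So its area = 355.70 mm². Layer 33 (z = 6.6): the cone (r1=11→r2=0.5) has section circumradius 3.705 here — a regular 16-gon (area = (16/2)·3.705²·sin(360°/16) = 42.03 mm²); the cube at (15, 0) is present — its section is the full 12.5×7 rectangle (area 87.50 mm²); the r=3 cylinder at (8.5, 12) gives a regular 16-gon of circumradius 3 (constant along its height) (area = (16/2)·3.000²·sin(360°/16) = 27.55 mm²); Subtracting the remaining from the first: starting from the cone (42.03 mm²), the 12.5×7 cube at (15, 0) misses the remaining region (no effect); the r=3 cylinder at (8.5, 12) misses the remaining region (no effect) — area = 42.03 mm²; the cube at (-2, 3) is present — its section is the full 12.5×27.5 rectangle (area 343.75 mm²); After the difference (first − rest): starting from the result so far (42.03 mm²), the 12.5×27.5 cube at (-2, 3) partially overlaps it — only the 1.87 mm² overlap (of its 343.75 mm²) is removed, clipping the outline — area = 40.16 mm²; (rotated 10° about Z; rotation is an isometry so areas/perimeters/island counts are preserved). So its area = 40.16 mm². Layer 1 is larger (355.70 vs 40.16 mm²).

layer 1 (z = 0.2 mm)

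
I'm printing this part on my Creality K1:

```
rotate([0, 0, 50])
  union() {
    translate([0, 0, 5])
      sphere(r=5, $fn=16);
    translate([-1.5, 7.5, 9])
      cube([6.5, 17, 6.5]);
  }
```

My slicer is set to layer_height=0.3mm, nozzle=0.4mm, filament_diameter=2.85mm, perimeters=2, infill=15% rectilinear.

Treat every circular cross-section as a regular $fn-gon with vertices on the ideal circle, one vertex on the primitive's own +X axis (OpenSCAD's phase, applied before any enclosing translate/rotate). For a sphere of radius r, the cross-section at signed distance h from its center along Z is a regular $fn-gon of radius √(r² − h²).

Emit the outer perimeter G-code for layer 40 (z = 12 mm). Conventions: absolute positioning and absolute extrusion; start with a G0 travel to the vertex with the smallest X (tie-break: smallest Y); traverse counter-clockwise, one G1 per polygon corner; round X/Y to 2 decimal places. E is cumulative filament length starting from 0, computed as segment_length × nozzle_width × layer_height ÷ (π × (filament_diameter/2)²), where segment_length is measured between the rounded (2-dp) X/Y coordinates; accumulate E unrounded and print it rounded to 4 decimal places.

At z = 12 mm: the sphere is absent (|z−center|=7.000 > r=5); the cube at (-1.5, 7.5) (footprint 6.5×17) is included at this height; Merging all regions: only the 6.5×17 cube at (-1.5, 7.5) is present, so the union is just that shape — 1 connected region; (rotated 50° about Z; rotation is an isometry so areas/perimeters/island counts are preserved). The outline is a single polygon with 4 vertices. Extrusion per mm of travel: 0.4 × 0.3 / (π × 1.425²) = 0.018811. Accumulating E over each segment gives final E = 0.8841.

G0 X-19.73 Y14.60 Z12.00
G1 X-6.71 Y3.67 E0.3198
G1 X-2.53 Y8.65 E0.4421
G1 X-15.55 Y19.58 E0.7618
G1 X-19.73 Y14.60 E0.8841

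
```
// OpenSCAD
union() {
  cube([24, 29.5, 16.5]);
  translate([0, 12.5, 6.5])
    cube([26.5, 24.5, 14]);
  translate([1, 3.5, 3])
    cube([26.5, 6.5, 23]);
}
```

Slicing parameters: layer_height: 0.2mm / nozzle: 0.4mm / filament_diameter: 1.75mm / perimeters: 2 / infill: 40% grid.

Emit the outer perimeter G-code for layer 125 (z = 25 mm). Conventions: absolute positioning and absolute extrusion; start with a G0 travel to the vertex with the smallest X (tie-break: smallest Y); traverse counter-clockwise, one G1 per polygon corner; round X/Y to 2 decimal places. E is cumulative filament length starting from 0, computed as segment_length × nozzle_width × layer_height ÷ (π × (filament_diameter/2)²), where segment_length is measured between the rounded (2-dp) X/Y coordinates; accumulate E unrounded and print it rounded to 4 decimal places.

At z = 25 mm: the cube does not reach this height (z outside [0, 16.5]); the cube at (0, 12.5) is not intersected at this z (z outside [6.5, 20.5]); the cube at (1, 3.5) (footprint 26.5×6.5) is included at this height; Merging all regions: only the 26.5×6.5 cube at (1, 3.5) is present, so the union is just that shape — 1 connected region. The outline is a single polygon with 4 vertices. Extrusion per mm of travel: 0.4 × 0.2 / (π × 0.875²) = 0.033260. Accumulating E over each segment gives final E = 2.1952.

G0 X1.00 Y3.50 Z25.00
G1 X27.50 Y3.50 E0.8814
G1 X27.50 Y10.00 E1.0976
G1 X1.00 Y10.00 E1.9790
G1 X1.00 Y3.50 E2.1952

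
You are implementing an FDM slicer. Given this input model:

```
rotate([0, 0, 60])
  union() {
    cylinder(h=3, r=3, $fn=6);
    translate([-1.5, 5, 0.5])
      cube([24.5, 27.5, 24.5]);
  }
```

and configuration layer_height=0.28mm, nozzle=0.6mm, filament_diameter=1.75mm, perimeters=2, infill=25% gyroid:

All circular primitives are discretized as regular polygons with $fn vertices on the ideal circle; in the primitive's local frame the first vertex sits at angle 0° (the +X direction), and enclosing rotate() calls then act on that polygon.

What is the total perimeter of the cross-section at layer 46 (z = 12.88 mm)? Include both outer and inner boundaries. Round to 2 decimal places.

At z = 12.88 mm: the cylinder is not intersected at this z (z outside [0, 3]); the cube at (-1.5, 5) is present — its section is the full 24.5×27.5 rectangle (perimeter 104.00 mm); Taking the union: only the 24.5×27.5 cube at (-1.5, 5) is present, so the union is just that shape — boundary = 104.00 mm; (rotated 60° about Z; rotation is an isometry so areas/perimeters/island counts are preserved). Overall, the cross-section is a single solid region. Total boundary length (outer) = 104.00 mm.

104.00 mm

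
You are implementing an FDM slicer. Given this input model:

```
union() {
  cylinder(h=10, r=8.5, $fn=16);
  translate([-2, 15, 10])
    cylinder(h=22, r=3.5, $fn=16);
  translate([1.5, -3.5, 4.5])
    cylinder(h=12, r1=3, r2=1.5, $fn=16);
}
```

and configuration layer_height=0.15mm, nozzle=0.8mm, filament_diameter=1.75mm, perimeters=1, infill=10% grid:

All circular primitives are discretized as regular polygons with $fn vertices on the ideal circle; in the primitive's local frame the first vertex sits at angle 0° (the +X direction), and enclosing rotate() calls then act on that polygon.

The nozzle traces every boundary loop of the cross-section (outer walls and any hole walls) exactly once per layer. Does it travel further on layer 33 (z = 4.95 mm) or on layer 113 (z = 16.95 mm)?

layer 33 (z = 4.95 mm)

Layer 33 (z = 4.95): the r=8.5 cylinder contributes a regular 16-gon of circumradius 8.5 (perimeter = 2·16·8.500·sin(180°/16) = 53.06 mm); the cylinder at (-2, 15) is not intersected at this z (z outside [10, 32]); the cone at (1.5, -3.5) (r1=3→r2=1.5) has section circumradius 2.944 here — a regular 16-gon (perimeter = 2·16·2.944·sin(180°/16) = 18.38 mm); Merging all regions: the cone at (1.5, -3.5) lies entirely inside the r=8.5 cylinder, so the union is just the r=8.5 cylinder — boundary = 53.06 mm. So its perimeter = 53.06 mm. Layer 113 (z = 16.95): the cylinder is absent (z outside [0, 10]); the r=3.5 cylinder at (-2, 15) contributes a regular 16-gon of circumradius 3.5 (perimeter = 2·16·3.500·sin(180°/16) = 21.85 mm); the cone at (1.5, -3.5) is absent (z outside [4.5, 16.5]); Merging all regions: only the r=3.5 cylinder at (-2, 15) is present, so the union is just that shape — boundary = 21.85 mm. So its perimeter = 21.85 mm. Layer 33 is larger (53.06 vs 21.85 mm).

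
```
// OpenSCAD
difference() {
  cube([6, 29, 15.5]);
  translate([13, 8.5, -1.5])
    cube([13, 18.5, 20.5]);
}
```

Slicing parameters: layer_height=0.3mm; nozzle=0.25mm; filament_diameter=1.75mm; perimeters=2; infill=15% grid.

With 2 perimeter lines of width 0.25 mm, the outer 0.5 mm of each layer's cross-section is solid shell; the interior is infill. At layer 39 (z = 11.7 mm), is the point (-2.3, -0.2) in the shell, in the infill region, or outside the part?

At z = 11.7 mm: the 6×29 cube contributes its full rectangle; the cube at (13, 8.5) (footprint 13×18.5) is included at this height; Taking the first minus the rest: starting from the 6×29 cube, the 13×18.5 cube at (13, 8.5) misses the remaining region (no effect) — 1 connected region. Overall, the cross-section is a single solid region. The nearest boundary edge runs (6.00, 0.00)→(0.00, 0.00); distance from the point to it = 2.31 mm. The point is not inside any of the regions above, so it lies outside the cross-section (2.31 mm from the nearest boundary).

outside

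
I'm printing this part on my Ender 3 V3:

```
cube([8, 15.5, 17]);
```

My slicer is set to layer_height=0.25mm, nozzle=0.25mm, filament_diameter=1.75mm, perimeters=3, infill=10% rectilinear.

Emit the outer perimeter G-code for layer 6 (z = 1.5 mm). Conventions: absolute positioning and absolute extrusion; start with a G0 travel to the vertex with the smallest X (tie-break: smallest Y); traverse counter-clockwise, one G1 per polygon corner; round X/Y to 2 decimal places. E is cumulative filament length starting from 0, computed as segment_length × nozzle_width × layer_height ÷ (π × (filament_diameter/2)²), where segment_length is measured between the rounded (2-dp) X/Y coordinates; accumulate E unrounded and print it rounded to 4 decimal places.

At z = 1.5 mm: the 8×15.5 cube contributes its full rectangle. The outline is a single polygon with 4 vertices. Extrusion per mm of travel: 0.25 × 0.25 / (π × 0.875²) = 0.025984. Accumulating E over each segment gives final E = 1.2213.

G0 X0.00 Y0.00 Z1.50
G1 X8.00 Y0.00 E0.2079
G1 X8.00 Y15.50 E0.6106
G1 X0.00 Y15.50 E0.8185
G1 X0.00 Y0.00 E1.2213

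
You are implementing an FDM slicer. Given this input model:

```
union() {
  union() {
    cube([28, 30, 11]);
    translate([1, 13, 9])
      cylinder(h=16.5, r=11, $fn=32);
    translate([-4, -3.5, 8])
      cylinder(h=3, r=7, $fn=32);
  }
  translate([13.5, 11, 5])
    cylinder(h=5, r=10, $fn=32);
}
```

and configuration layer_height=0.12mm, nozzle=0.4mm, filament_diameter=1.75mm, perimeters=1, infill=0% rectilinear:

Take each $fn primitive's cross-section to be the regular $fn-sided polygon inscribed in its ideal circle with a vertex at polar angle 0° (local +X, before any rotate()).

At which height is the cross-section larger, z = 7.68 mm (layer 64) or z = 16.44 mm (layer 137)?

Layer 64 (z = 7.68): the 28×30 cube contributes its full rectangle (area 840.00 mm²); the cylinder at (1, 13) is absent (z outside [9, 25.5]); the cylinder at (-4, -3.5) is absent (z outside [8, 11]); Combining (union): only the 28×30 cube is present, so the union is just that shape — area = 840.00 mm²; the cylinder at (13.5, 11): section is a regular 32-gon, circumradius r=10 (area = (32/2)·10.000²·sin(360°/32) = 312.14 mm²); Combining (union): the r=10 cylinder at (13.5, 11) lies entirely inside the result so far, so the union is just the result so far — area = 840.00 mm². So its area = 840.00 mm². Layer 137 (z = 16.44): the cube is absent (z outside [0, 11]); the r=11 cylinder at (1, 13) contributes a regular 32-gon of circumradius 11 (area = (32/2)·11.000²·sin(360°/32) = 377.69 mm²); the cylinder at (-4, -3.5) is absent (z outside [8, 11]); Combining (union): only the r=11 cylinder at (1, 13) is present, so the union is just that shape — area = 377.69 mm²; the cylinder at (13.5, 11) is absent (z outside [5, 10]); Combining (union): only the result so far is present, so the union is just that shape — area = 377.69 mm². So its area = 377.69 mm². Layer 64 is larger (840.00 vs 377.69 mm²).

layer 64 (z = 7.68 mm)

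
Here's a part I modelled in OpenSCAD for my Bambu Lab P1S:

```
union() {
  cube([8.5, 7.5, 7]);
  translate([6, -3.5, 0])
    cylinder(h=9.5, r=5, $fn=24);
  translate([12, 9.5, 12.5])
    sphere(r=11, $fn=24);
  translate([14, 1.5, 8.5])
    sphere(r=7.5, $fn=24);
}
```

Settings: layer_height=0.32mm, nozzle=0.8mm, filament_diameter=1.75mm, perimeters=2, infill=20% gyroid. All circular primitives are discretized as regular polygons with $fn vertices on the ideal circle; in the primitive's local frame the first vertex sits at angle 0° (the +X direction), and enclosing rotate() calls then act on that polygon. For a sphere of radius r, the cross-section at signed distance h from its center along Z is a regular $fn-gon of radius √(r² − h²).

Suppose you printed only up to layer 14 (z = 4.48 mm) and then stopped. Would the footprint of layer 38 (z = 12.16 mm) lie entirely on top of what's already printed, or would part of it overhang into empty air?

Compare the two slices. At z = 4.48: the 8.5×7.5 cube contributes its full rectangle (area 63.75 mm²); the r=5 cylinder at (6, -3.5) gives a regular 24-gon of circumradius 5 (constant along its height) (area = (24/2)·5.000²·sin(360°/24) = 77.65 mm²); the r=11 sphere at (12, 9.5) contributes a regular 24-gon of circumradius √(11²−8.02²) = 7.529 (area = (24/2)·7.529²·sin(360°/24) = 176.04 mm²); the r=7.5 sphere at (14, 1.5) contributes a regular 24-gon of circumradius √(7.5²−4.02²) = 6.332 (area = (24/2)·6.332²·sin(360°/24) = 124.51 mm²); Combining (union): the regions partially overlap — summed areas 441.94 mm² minus the doubly-counted overlap 69.29 mm² gives 372.66 mm² — area = 372.66 mm². At z = 12.16: the cube is absent (z outside [0, 7]); the cylinder at (6, -3.5) is absent (z outside [0, 9.5]); the sphere at (12, 9.5): section is a regular 24-gon, circumradius = √(r²−h²) = √(11²−0.34²) = 10.995 (area = (24/2)·10.995²·sin(360°/24) = 375.45 mm²); the r=7.5 sphere at (14, 1.5) slices to a regular 24-gon of circumradius 6.546 (√(r²−h²) with h=3.66 from center) (area = (24/2)·6.546²·sin(360°/24) = 133.10 mm²); Merging all regions: the regions partially overlap — summed areas 508.54 mm² minus the doubly-counted overlap 92.60 mm² gives 415.94 mm² — area = 415.94 mm². Checking containment: at z = 12.16 the cross-section extends beyond the z = 4.48 cross-section by about 128.95 mm².

part overhangs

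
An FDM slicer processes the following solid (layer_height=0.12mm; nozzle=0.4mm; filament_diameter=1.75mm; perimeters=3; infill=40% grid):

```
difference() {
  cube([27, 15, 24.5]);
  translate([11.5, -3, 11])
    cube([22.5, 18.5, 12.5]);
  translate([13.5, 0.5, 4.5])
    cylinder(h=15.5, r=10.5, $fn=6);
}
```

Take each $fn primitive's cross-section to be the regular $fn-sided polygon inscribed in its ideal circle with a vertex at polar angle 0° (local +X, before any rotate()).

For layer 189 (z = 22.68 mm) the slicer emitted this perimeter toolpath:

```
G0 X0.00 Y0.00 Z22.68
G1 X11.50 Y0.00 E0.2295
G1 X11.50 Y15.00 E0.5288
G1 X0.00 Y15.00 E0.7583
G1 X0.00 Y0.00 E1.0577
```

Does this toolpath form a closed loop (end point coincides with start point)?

Start point (G0): (0.00, 0.00). End point (last G1): the path returns to the start — closed.

yes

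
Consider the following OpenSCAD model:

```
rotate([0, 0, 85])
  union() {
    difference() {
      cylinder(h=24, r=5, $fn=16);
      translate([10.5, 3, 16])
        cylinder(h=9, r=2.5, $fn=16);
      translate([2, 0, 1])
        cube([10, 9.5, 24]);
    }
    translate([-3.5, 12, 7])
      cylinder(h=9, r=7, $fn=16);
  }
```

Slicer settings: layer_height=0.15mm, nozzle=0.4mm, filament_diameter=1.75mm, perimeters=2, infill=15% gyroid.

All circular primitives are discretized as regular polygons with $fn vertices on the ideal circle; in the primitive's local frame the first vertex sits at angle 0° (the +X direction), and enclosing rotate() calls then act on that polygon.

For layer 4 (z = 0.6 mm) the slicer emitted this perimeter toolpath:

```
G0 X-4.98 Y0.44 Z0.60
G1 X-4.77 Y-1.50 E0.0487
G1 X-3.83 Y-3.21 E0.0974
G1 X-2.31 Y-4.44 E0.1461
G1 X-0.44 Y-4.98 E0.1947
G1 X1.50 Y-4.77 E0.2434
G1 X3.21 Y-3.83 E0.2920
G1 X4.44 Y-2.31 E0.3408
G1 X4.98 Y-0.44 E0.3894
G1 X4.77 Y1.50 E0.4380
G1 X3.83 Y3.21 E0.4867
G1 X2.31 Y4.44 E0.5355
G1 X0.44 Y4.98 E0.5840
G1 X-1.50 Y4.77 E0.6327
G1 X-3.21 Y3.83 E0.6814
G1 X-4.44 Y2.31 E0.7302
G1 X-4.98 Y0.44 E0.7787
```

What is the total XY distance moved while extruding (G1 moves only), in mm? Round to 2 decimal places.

Sum the Euclidean lengths of each G1 segment: total = 31.22 mm.

31.22 mm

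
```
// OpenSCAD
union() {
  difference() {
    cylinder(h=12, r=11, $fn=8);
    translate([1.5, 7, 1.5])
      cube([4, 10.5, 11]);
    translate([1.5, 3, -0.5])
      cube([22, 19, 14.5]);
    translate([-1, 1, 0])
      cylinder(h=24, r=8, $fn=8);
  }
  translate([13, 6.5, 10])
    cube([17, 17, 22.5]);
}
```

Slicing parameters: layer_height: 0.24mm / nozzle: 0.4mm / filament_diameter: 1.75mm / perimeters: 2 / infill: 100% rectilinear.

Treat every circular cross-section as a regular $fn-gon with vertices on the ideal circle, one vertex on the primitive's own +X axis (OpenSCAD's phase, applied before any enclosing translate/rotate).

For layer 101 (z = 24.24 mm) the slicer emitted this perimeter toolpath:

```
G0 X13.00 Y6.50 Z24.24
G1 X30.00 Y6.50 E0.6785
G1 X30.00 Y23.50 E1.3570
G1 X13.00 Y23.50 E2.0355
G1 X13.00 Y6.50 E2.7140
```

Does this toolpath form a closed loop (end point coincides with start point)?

yes

Start point (G0): (13.00, 6.50). End point (last G1): the path returns to the start — closed.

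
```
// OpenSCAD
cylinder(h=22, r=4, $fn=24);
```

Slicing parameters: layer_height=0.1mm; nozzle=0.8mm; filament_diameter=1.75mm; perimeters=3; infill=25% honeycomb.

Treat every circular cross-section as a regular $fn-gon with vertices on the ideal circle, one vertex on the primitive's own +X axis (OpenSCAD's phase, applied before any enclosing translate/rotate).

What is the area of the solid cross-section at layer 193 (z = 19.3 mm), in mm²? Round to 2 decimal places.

At z = 19.3 mm: the cylinder: section is a regular 24-gon, circumradius r=4 (area = (24/2)·4.000²·sin(360°/24) = 49.69 mm²). Overall, the cross-section is a single solid region. Net area = 49.69 mm².

49.69 mm²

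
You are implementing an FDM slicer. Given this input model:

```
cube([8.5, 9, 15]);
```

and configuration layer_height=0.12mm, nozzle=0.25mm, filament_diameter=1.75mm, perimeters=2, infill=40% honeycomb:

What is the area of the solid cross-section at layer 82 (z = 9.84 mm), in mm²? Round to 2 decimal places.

76.50 mm²

At z = 9.84 mm: the cube (footprint 8.5×9) is included at this height (area 76.50 mm²). Overall, the cross-section is a single solid region. Net area = 76.50 mm².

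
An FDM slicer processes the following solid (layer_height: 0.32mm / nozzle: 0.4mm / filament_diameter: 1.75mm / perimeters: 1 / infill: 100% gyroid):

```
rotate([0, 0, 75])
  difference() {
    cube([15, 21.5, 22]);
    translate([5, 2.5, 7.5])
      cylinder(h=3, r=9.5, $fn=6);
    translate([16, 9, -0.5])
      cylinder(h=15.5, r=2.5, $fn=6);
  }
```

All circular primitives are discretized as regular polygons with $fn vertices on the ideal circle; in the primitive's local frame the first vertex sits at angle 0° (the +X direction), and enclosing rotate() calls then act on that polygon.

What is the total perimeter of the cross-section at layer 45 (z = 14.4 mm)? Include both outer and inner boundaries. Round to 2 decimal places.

At z = 14.4 mm: the cube is present — its section is the full 15×21.5 rectangle (perimeter 73.00 mm); the cylinder at (5, 2.5) is not intersected at this z (z outside [7.5, 10.5]); the r=2.5 cylinder at (16, 9) gives a regular 6-gon of circumradius 2.5 (constant along its height) (perimeter = 2·6·2.500·sin(180°/6) = 15.00 mm); Subtracting the remaining from the first: starting from the 15×21.5 cube, the r=2.5 cylinder at (16, 9) partially overlaps it — only the 3.79 mm² overlap (of its 16.24 mm²) is removed, clipping the outline — boundary = 74.17 mm; (rotated 75° about Z; rotation is an isometry so areas/perimeters/island counts are preserved). Overall, the cross-section is a single solid region. Total boundary length (outer) = 74.17 mm.

74.17 mm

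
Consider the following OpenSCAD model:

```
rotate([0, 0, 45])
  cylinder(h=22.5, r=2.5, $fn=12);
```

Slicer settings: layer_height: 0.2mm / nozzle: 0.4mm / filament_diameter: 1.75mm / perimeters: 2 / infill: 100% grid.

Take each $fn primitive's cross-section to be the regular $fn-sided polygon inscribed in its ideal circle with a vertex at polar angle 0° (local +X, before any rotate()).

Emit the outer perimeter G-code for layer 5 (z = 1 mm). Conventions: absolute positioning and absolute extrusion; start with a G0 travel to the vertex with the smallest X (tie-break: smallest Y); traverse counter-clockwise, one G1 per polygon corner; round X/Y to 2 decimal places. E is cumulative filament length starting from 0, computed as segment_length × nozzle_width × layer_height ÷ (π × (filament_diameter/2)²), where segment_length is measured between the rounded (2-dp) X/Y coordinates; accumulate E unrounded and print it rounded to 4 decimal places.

At z = 1 mm: the r=2.5 cylinder gives a regular 12-gon of circumradius 2.5 (constant along its height); (whole slice rotated 45° about Z — lengths, areas and connectivity unchanged). The outline is a single polygon with 12 vertices. Extrusion per mm of travel: 0.4 × 0.2 / (π × 0.875²) = 0.033260. Accumulating E over each segment gives final E = 0.5162.

G0 X-2.41 Y-0.65 Z1.00
G1 X-1.77 Y-1.77 E0.0429
G1 X-0.65 Y-2.41 E0.0858
G1 X0.65 Y-2.41 E0.1290
G1 X1.77 Y-1.77 E0.1720
G1 X2.41 Y-0.65 E0.2149
G1 X2.41 Y0.65 E0.2581
G1 X1.77 Y1.77 E0.3010
G1 X0.65 Y2.41 E0.3439
G1 X-0.65 Y2.41 E0.3871
G1 X-1.77 Y1.77 E0.4300
G1 X-2.41 Y0.65 E0.4729
G1 X-2.41 Y-0.65 E0.5162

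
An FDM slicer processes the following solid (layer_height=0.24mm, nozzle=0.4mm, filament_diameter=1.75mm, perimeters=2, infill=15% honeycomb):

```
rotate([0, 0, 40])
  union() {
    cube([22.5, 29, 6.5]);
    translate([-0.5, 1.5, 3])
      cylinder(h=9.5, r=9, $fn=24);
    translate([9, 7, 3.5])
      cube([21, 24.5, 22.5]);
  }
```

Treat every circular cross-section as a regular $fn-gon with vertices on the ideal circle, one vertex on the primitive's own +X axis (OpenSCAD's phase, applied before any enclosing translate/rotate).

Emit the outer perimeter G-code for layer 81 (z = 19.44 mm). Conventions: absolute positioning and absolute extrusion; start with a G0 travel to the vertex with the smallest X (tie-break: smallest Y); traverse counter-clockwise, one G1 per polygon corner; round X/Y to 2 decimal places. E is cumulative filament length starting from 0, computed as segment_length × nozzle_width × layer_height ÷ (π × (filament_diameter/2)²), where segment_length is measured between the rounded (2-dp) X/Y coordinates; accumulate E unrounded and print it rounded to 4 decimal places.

G0 X-13.35 Y29.92 Z19.44
G1 X2.39 Y11.15 E0.9777
G1 X18.48 Y24.65 E1.8160
G1 X2.73 Y43.41 E2.7936
G1 X-13.35 Y29.92 E3.6313

At z = 19.44 mm: the cube is absent (z outside [0, 6.5]); the cylinder at (-0.5, 1.5) does not reach this height (z outside [3, 12.5]); the 21×24.5 cube at (9, 7) contributes its full rectangle; Taking the union: only the 21×24.5 cube at (9, 7) is present, so the union is just that shape — 1 connected region; (whole slice rotated 40° about Z — lengths, areas and connectivity unchanged). The outline is a single polygon with 4 vertices. Extrusion per mm of travel: 0.4 × 0.24 / (π × 0.875²) = 0.039912. Accumulating E over each segment gives final E = 3.6313.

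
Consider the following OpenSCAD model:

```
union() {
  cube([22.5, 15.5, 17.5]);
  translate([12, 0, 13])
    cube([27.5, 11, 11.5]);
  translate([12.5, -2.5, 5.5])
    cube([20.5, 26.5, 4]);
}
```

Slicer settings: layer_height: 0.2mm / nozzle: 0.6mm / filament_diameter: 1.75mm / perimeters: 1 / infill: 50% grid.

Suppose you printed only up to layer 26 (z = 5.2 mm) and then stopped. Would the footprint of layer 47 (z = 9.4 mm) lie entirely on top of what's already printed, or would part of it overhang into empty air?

Compare the two slices. At z = 5.2: the cube (footprint 22.5×15.5) is included at this height (area 348.75 mm²); the cube at (12, 0) does not reach this height (z outside [13, 24.5]); the cube at (12.5, -2.5) is absent (z outside [5.5, 9.5]); Merging all regions: only the 22.5×15.5 cube is present, so the union is just that shape — area = 348.75 mm². At z = 9.4: the 22.5×15.5 cube contributes its full rectangle (area 348.75 mm²); the cube at (12, 0) is absent (z outside [13, 24.5]); the cube at (12.5, -2.5) (footprint 20.5×26.5) is included at this height (area 543.25 mm²); Combining (union): the regions partially overlap — summed areas 892.00 mm² minus the doubly-counted overlap 155.00 mm² gives 737.00 mm² — area = 737.00 mm². Checking containment: at z = 9.4 the cross-section extends beyond the z = 5.2 cross-section by about 388.25 mm².

part overhangs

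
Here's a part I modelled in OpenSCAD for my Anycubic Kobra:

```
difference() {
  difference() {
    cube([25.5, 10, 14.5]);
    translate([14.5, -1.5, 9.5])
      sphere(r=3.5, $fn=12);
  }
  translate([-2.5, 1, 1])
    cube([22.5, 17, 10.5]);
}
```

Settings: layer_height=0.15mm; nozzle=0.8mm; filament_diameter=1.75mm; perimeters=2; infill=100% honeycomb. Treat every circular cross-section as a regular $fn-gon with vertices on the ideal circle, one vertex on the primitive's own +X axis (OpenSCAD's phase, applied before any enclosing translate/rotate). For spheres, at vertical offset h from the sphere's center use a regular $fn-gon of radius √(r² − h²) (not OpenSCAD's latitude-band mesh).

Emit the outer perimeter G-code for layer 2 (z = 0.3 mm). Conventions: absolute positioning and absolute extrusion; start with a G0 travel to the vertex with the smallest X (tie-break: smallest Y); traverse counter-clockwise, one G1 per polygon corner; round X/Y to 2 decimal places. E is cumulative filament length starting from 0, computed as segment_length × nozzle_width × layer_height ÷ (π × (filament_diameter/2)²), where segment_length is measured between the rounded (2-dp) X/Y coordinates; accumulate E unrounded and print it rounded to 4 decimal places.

At z = 0.3 mm: the 25.5×10 cube contributes its full rectangle; the sphere at (14.5, -1.5) does not reach this height (|z−center|=9.200 > r=3.5); Taking the first minus the rest: none of the subtracted shapes is present at this height, so the 25.5×10 cube is unchanged — 1 connected region; the cube at (-2.5, 1) is not intersected at this z (z outside [1, 11.5]); Subtracting the remaining from the first: none of the subtracted shapes is present at this height, so the result so far is unchanged — 1 connected region. The outline is a single polygon with 4 vertices. Extrusion per mm of travel: 0.8 × 0.15 / (π × 0.875²) = 0.049890. Accumulating E over each segment gives final E = 3.5422.

G0 X0.00 Y0.00 Z0.30
G1 X25.50 Y0.00 E1.2722
G1 X25.50 Y10.00 E1.7711
G1 X0.00 Y10.00 E3.0433
G1 X0.00 Y0.00 E3.5422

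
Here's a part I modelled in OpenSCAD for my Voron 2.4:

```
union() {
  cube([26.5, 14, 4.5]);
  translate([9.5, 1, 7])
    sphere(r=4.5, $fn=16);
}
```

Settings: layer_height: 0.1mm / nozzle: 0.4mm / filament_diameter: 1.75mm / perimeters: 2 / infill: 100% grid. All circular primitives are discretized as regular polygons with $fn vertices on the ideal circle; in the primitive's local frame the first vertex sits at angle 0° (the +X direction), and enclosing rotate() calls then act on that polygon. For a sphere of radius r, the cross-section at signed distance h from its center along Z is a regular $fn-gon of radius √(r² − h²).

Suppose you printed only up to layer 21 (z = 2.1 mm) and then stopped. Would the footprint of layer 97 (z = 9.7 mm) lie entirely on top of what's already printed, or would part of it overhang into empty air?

Compare the two slices. At z = 2.1: the 26.5×14 cube contributes its full rectangle (area 371.00 mm²); the sphere at (9.5, 1) does not reach this height (|z−center|=4.900 > r=4.5); Merging all regions: only the 26.5×14 cube is present, so the union is just that shape — area = 371.00 mm². At z = 9.7: the cube is not intersected at this z (z outside [0, 4.5]); the sphere at (9.5, 1): section is a regular 16-gon, circumradius = √(r²−h²) = √(4.5²−2.7²) = 3.600 (area = (16/2)·3.600²·sin(360°/16) = 39.68 mm²); Merging all regions: only the r=4.5 sphere at (9.5, 1) is present, so the union is just that shape — area = 39.68 mm². Checking containment: at z = 9.7 the cross-section extends beyond the z = 2.1 cross-section by about 12.84 mm².

part overhangs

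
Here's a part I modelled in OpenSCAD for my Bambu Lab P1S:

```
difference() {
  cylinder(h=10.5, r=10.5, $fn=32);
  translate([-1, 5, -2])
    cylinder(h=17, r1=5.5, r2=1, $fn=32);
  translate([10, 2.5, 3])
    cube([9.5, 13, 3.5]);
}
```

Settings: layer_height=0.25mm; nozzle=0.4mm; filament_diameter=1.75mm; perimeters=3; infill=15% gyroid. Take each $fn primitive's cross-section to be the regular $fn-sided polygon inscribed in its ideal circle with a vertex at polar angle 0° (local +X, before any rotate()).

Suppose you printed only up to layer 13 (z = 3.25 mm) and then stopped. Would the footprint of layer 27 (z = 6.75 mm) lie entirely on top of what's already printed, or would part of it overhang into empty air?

part overhangs

Compare the two slices. At z = 3.25: the r=10.5 cylinder contributes a regular 32-gon of circumradius 10.5 (area = (32/2)·10.500²·sin(360°/32) = 344.14 mm²); the cone at (-1, 5) (r1=5.5→r2=1) has section circumradius 4.110 here — a regular 32-gon (area = (32/2)·4.110²·sin(360°/32) = 52.74 mm²); the cube at (10, 2.5) (footprint 9.5×13) is included at this height (area 123.50 mm²); After the difference (first − rest): starting from the r=10.5 cylinder (344.14 mm²), the cone at (-1, 5) lies wholly inside it (removes its full 52.74 mm² and its 25.78 mm outline becomes a hole wall); the 9.5×13 cube at (10, 2.5) partially overlaps it — only the 0.04 mm² overlap (of its 123.50 mm²) is removed, clipping the outline — area = 291.36 mm². At z = 6.75: the r=10.5 cylinder contributes a regular 32-gon of circumradius 10.5 (area = (32/2)·10.500²·sin(360°/32) = 344.14 mm²); the cone at (-1, 5) contributes a regular 32-gon of circumradius 3.184 (interpolated between r1=5.5 and r2=1 at t=0.515) (area = (32/2)·3.184²·sin(360°/32) = 31.64 mm²); the cube at (10, 2.5) is absent (z outside [3, 6.5]); After the difference (first − rest): starting from the r=10.5 cylinder (344.14 mm²), the cone at (-1, 5) lies wholly inside it (removes its full 31.64 mm² and its 19.97 mm outline becomes a hole wall) — area = 312.50 mm². Checking containment: at z = 6.75 the cross-section extends beyond the z = 3.25 cross-section by about 21.14 mm².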